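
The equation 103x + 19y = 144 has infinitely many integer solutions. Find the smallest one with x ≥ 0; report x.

gcd(103, 19) = 1.
1 divides 144, so solutions exist.
By Bézout, 103×(-7) + 19×(38) = 1.
Scale by 144/1 = 144: (x₀, y₀) = (-1008, 5472).
General solution: x = -1008 + 19t, y = 5472 - 103t for integer t.
x ≥ 0: smallest is -1008 mod 19 = 18 (at t = 54), with y = -90.

18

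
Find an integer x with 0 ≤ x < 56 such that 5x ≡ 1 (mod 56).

45

gcd(56, 5):
  56 = 11×5 + 1
  5 = 5×1
so gcd(56, 5) = 1.
Back-substitute for Bézout coefficients:
  1 = 56 - 11×5
  ... = 5×(-11) + 56×(1)
So 5×-11 ≡ 1 (mod 56), and -11 mod 56 = 45.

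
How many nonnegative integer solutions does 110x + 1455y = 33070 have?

1

gcd(1455, 110) = 5.
By Bézout, 110×(-119) + 1455×(9) = 5.
One solution: (89, 16).
General: x = 89 + 291t, y = 16 - 22t.
x ≥ 0 ⇒ t ≥ 0; y ≥ 0 ⇒ t ≤ 0. So t ∈ [0, 0]: 1 solution.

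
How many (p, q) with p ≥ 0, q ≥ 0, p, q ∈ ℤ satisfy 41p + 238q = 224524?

23

gcd(238, 41) = 1  (238 = 5×41 + 33, 41 = 1×33 + 8, 33 = 4×8 + 1, 8 = 8×1).
Back-substituting, 41×(-29) + 238×(5) = 1.
Scale by 224524: one solution is (-6511196, 1122620). Reduce p mod 238: (8, 942).
General: p = 8 + 238t, q = 942 - 41t.
p ≥ 0 ⇒ t ≥ 0; q ≥ 0 ⇒ t ≤ 22. So t ∈ [0, 22]: 23 solutions.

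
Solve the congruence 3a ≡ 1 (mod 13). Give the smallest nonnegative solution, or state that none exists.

gcd(13, 3):
  13 = 4·3 + 1
  3 = 3·1
so gcd(13, 3) = 1.
1 divides 1, so solutions exist.
Back-substitute for Bézout coefficients:
  1 = 13 - 4·3
  ... = 3·(-4) + 13·(1)
So 3·(-4) ≡ 1 (mod 13); multiply by 1: a ≡ -4 (mod 13).
Smallest nonnegative: a = -4 mod 13 = 9.

9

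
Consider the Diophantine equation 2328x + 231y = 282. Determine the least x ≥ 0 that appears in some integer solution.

gcd(2328, 231) = 3.
3 divides 282, so solutions exist.
By Bézout, 2328*(13) + 231*(-131) = 3.
Scale by 282/3 = 94: (x₀, y₀) = (1222, -12314).
General solution: x = 1222 + 77t, y = -12314 - 776t for integer t.
x ≥ 0: smallest is 1222 mod 77 = 67 (at t = -15), with y = -674.

67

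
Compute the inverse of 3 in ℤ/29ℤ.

gcd(29, 3) = 1.
By Bézout, 3×(10) + 29×(-1) = 1.
So 3×10 ≡ 1 (mod 29), and 10 mod 29 = 10.

10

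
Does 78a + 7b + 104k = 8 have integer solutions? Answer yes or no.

yes

gcd(78, 7) = 1.
gcd(1, 104) = 1.
1 divides 8, so integer solutions exist.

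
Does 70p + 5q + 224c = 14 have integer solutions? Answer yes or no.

yes

gcd(70, 5) = 5  (70 = 14*5).
gcd(5, 224) = 1.
1 divides 14, so integer solutions exist.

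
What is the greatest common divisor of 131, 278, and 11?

gcd(278, 131):
  278 = 2·131 + 16
  131 = 8·16 + 3
  16 = 5·3 + 1
  3 = 3·1
so gcd(278, 131) = 1.
gcd(1, 11) = 1.

1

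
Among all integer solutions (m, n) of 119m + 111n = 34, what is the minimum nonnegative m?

gcd(119, 111):
  119 = 1·111 + 8
  111 = 13·8 + 7
  8 = 1·7 + 1
  7 = 7·1
so gcd(119, 111) = 1.
1 divides 34, so solutions exist.
Back-substitute for Bézout coefficients:
  1 = 8 - 1·7
  ... = 119·(14) + 111·(-15)
Scale by 34/1 = 34: (m₀, n₀) = (476, -510).
General solution: m = 476 + 111t, n = -510 - 119t for integer t.
m ≥ 0: smallest is 476 mod 111 = 32 (at t = -4), with n = -34.

32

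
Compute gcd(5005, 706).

gcd(5005, 706) = 1  (5005 = 7×706 + 63, 706 = 11×63 + 13, 63 = 4×13 + 11, 13 = 1×11 + 2, 11 = 5×2 + 1, 2 = 2×1).

1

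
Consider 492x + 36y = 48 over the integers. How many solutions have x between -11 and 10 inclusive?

7

gcd(492, 36) = 12.
By Bézout, 492·(-1) + 36·(14) = 12.
Particular solution: (2, -26).
General solution: x = 2 + 3t, y = -26 - 41t for integer t.
-11 ≤ 2 + 3t ≤ 10 gives t ∈ [-4, 2], which is 7 values.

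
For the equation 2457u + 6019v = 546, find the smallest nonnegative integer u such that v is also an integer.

206

gcd(6019, 2457) = 13  (6019 = 2*2457 + 1105, 2457 = 2*1105 + 247, 1105 = 4*247 + 117, 247 = 2*117 + 13, 117 = 9*13).
13 divides 546, so solutions exist.
Back-substituting, 2457*(49) + 6019*(-20) = 13.
Scale by 546/13 = 42: (u₀, v₀) = (2058, -840).
General solution: u = 2058 + 463t, v = -840 - 189t for integer t.
u ≥ 0: smallest is 2058 mod 463 = 206 (at t = -4), with v = -84.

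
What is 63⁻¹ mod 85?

gcd(85, 63) = 1  (85 = 1×63 + 22, 63 = 2×22 + 19, 22 = 1×19 + 3, 19 = 6×3 + 1, 3 = 3×1).
Back-substituting, 63×(27) + 85×(-20) = 1.
So 63×27 ≡ 1 (mod 85), and 27 mod 85 = 27.

27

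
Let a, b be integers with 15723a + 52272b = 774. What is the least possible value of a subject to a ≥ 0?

3554

gcd(52272, 15723):
  52272 = 3·15723 + 5103
  15723 = 3·5103 + 414
  5103 = 12·414 + 135
  414 = 3·135 + 9
  135 = 15·9
so gcd(52272, 15723) = 9.
9 divides 774, so solutions exist.
Back-substitute for Bézout coefficients:
  9 = 414 - 3·135
  ... = 15723·(379) + 52272·(-114)
Scale by 774/9 = 86: (a₀, b₀) = (32594, -9804).
General solution: a = 32594 + 5808t, b = -9804 - 1747t for integer t.
a ≥ 0: smallest is 32594 mod 5808 = 3554 (at t = -5), with b = -1069.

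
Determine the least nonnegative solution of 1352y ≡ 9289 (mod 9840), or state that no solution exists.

no solution

gcd(9840, 1352) = 8.
8 does not divide 9289, so the congruence has no solution.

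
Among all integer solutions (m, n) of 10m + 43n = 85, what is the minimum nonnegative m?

30

gcd(43, 10) = 1  (43 = 4×10 + 3, 10 = 3×3 + 1, 3 = 3×1).
1 divides 85, so solutions exist.
Back-substituting, 10×(13) + 43×(-3) = 1.
Scale by 85/1 = 85: (m₀, n₀) = (1105, -255).
General solution: m = 1105 + 43t, n = -255 - 10t for integer t.
m ≥ 0: smallest is 1105 mod 43 = 30 (at t = -25), with n = -5.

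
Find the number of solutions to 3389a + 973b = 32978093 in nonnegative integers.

gcd(3389, 973) = 1.
By Bézout, 3389*(-118) + 973*(411) = 1.
One solution: (253, 33012).
General: a = 253 + 973t, b = 33012 - 3389t.
a ≥ 0 ⇒ t ≥ 0; b ≥ 0 ⇒ t ≤ 9. So t ∈ [0, 9]: 10 solutions.

10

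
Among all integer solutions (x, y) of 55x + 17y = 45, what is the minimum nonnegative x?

gcd(55, 17):
  55 = 3·17 + 4
  17 = 4·4 + 1
  4 = 4·1
so gcd(55, 17) = 1.
1 divides 45, so solutions exist.
Back-substitute for Bézout coefficients:
  1 = 17 - 4·4
  ... = 55·(-4) + 17·(13)
Scale by 45/1 = 45: (x₀, y₀) = (-180, 585).
General solution: x = -180 + 17t, y = 585 - 55t for integer t.
x ≥ 0: smallest is -180 mod 17 = 7 (at t = 11), with y = -20.

7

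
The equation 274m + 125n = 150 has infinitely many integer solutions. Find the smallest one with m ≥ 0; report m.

100

gcd(274, 125):
  274 = 2×125 + 24
  125 = 5×24 + 5
  24 = 4×5 + 4
  5 = 1×4 + 1
  4 = 4×1
so gcd(274, 125) = 1.
1 divides 150, so solutions exist.
Back-substitute for Bézout coefficients:
  1 = 5 - 1×4
  ... = 274×(-26) + 125×(57)
Scale by 150/1 = 150: (m₀, n₀) = (-3900, 8550).
General solution: m = -3900 + 125t, n = 8550 - 274t for integer t.
m ≥ 0: smallest is -3900 mod 125 = 100 (at t = 32), with n = -218.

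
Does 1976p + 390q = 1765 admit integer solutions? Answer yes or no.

no

gcd(1976, 390) = 26.
26 does not divide 1765 (remainder 23), so no integer solutions.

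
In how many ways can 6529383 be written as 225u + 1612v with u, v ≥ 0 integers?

18

gcd(1612, 225) = 1  (1612 = 7*225 + 37, 225 = 6*37 + 3, 37 = 12*3 + 1, 3 = 3*1).
Back-substituting, 225*(-523) + 1612*(73) = 1.
Scale by 6529383: one solution is (-3414867309, 476644959). Reduce u mod 1612: (1551, 3834).
General: u = 1551 + 1612t, v = 3834 - 225t.
u ≥ 0 ⇒ t ≥ 0; v ≥ 0 ⇒ t ≤ 17. So t ∈ [0, 17]: 18 solutions.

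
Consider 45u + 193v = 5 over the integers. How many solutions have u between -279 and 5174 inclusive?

28

gcd(193, 45) = 1.
By Bézout, 45*(-30) + 193*(7) = 1.
Particular solution: (43, -10).
General solution: u = 43 + 193t, v = -10 - 45t for integer t.
-279 ≤ 43 + 193t ≤ 5174 gives t ∈ [-1, 26], which is 28 values.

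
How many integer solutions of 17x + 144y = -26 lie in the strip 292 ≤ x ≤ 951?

gcd(144, 17):
  144 = 8*17 + 8
  17 = 2*8 + 1
  8 = 8*1
so gcd(144, 17) = 1.
Back-substitute for Bézout coefficients:
  1 = 17 - 2*8
  ... = 17*(17) + 144*(-2)
Scale by -26: particular solution (-442, 52); reduce x mod 144: (134, -16).
General solution: x = 134 + 144t, y = -16 - 17t for integer t.
292 ≤ 134 + 144t ≤ 951 gives t ∈ [2, 5], which is 4 values.

4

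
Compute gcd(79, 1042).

gcd(1042, 79):
  1042 = 13·79 + 15
  79 = 5·15 + 4
  15 = 3·4 + 3
  4 = 1·3 + 1
  3 = 3·1
so gcd(1042, 79) = 1.

1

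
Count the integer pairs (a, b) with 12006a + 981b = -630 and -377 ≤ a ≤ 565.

gcd(12006, 981):
  12006 = 12·981 + 234
  981 = 4·234 + 45
  234 = 5·45 + 9
  45 = 5·9
so gcd(12006, 981) = 9.
Back-substitute for Bézout coefficients:
  9 = 234 - 5·45
  ... = 12006·(21) + 981·(-257)
Scale by -70: particular solution (-1470, 17990); reduce a mod 109: (56, -686).
General solution: a = 56 + 109t, b = -686 - 1334t for integer t.
-377 ≤ 56 + 109t ≤ 565 gives t ∈ [-3, 4], which is 8 values.

8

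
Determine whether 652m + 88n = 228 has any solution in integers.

yes

gcd(652, 88) = 4  (652 = 7·88 + 36, 88 = 2·36 + 16, 36 = 2·16 + 4, 16 = 4·4).
4 divides 228, so integer solutions exist.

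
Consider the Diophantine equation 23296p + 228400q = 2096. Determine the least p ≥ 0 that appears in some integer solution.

gcd(228400, 23296):
  228400 = 9·23296 + 18736
  23296 = 1·18736 + 4560
  18736 = 4·4560 + 496
  4560 = 9·496 + 96
  496 = 5·96 + 16
  96 = 6·16
so gcd(228400, 23296) = 16.
16 divides 2096, so solutions exist.
Back-substitute for Bézout coefficients:
  16 = 496 - 5·96
  ... = 23296·(-2304) + 228400·(235)
Scale by 2096/16 = 131: (p₀, q₀) = (-301824, 30785).
General solution: p = -301824 + 14275t, q = 30785 - 1456t for integer t.
p ≥ 0: smallest is -301824 mod 14275 = 12226 (at t = 22), with q = -1247.

12226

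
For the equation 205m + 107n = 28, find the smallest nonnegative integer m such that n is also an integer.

gcd(205, 107):
  205 = 1×107 + 98
  107 = 1×98 + 9
  98 = 10×9 + 8
  9 = 1×8 + 1
  8 = 8×1
so gcd(205, 107) = 1.
1 divides 28, so solutions exist.
Back-substitute for Bézout coefficients:
  1 = 9 - 1×8
  ... = 205×(-12) + 107×(23)
Scale by 28/1 = 28: (m₀, n₀) = (-336, 644).
General solution: m = -336 + 107t, n = 644 - 205t for integer t.
m ≥ 0: smallest is -336 mod 107 = 92 (at t = 4), with n = -176.

92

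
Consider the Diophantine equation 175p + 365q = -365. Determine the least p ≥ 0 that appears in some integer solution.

0

gcd(365, 175):
  365 = 2*175 + 15
  175 = 11*15 + 10
  15 = 1*10 + 5
  10 = 2*5
so gcd(365, 175) = 5.
5 divides -365, so solutions exist.
Back-substitute for Bézout coefficients:
  5 = 15 - 1*10
  ... = 175*(-25) + 365*(12)
Scale by -365/5 = -73: (p₀, q₀) = (1825, -876).
General solution: p = 1825 + 73t, q = -876 - 35t for integer t.
p ≥ 0: smallest is 1825 mod 73 = 0 (at t = -25), with q = -1.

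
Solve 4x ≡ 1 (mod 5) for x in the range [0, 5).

4

gcd(5, 4) = 1  (5 = 1·4 + 1, 4 = 4·1).
Back-substituting, 4·(-1) + 5·(1) = 1.
So 4·-1 ≡ 1 (mod 5), and -1 mod 5 = 4.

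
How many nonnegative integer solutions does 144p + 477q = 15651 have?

gcd(477, 144) = 9  (477 = 3×144 + 45, 144 = 3×45 + 9, 45 = 5×9).
Back-substituting, 144×(10) + 477×(-3) = 9.
Scale by 1739: one solution is (17390, -5217). Reduce p mod 53: (6, 31).
General: p = 6 + 53t, q = 31 - 16t.
p ≥ 0 ⇒ t ≥ 0; q ≥ 0 ⇒ t ≤ 1. So t ∈ [0, 1]: 2 solutions.

2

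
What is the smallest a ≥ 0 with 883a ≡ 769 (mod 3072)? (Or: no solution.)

1723

gcd(3072, 883):
  3072 = 3*883 + 423
  883 = 2*423 + 37
  423 = 11*37 + 16
  37 = 2*16 + 5
  16 = 3*5 + 1
  5 = 5*1
so gcd(3072, 883) = 1.
1 divides 769, so solutions exist.
Back-substitute for Bézout coefficients:
  1 = 16 - 3*5
  ... = 883*(-581) + 3072*(167)
So 883*(-581) ≡ 1 (mod 3072); multiply by 769: a ≡ -446789 (mod 3072).
Smallest nonnegative: a = -446789 mod 3072 = 1723.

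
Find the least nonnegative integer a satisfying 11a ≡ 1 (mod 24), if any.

gcd(24, 11) = 1  (24 = 2·11 + 2, 11 = 5·2 + 1, 2 = 2·1).
1 divides 1, so solutions exist.
Back-substituting, 11·(11) + 24·(-5) = 1.
So 11·(11) ≡ 1 (mod 24); multiply by 1: a ≡ 11 (mod 24).
Smallest nonnegative: a = 11 mod 24 = 11.

11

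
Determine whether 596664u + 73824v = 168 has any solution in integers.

yes

gcd(596664, 73824) = 24  (596664 = 8·73824 + 6072, 73824 = 12·6072 + 960, 6072 = 6·960 + 312, 960 = 3·312 + 24, 312 = 13·24).
24 divides 168, so integer solutions exist.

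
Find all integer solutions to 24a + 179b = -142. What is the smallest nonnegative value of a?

gcd(179, 24) = 1.
1 divides -142, so solutions exist.
By Bézout, 24*(-82) + 179*(11) = 1.
Scale by -142/1 = -142: (a₀, b₀) = (11644, -1562).
General solution: a = 11644 + 179t, b = -1562 - 24t for integer t.
a ≥ 0: smallest is 11644 mod 179 = 9 (at t = -65), with b = -2.

9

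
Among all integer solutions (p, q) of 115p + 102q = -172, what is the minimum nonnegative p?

26

gcd(115, 102):
  115 = 1·102 + 13
  102 = 7·13 + 11
  13 = 1·11 + 2
  11 = 5·2 + 1
  2 = 2·1
so gcd(115, 102) = 1.
1 divides -172, so solutions exist.
Back-substitute for Bézout coefficients:
  1 = 11 - 5·2
  ... = 115·(-47) + 102·(53)
Scale by -172/1 = -172: (p₀, q₀) = (8084, -9116).
General solution: p = 8084 + 102t, q = -9116 - 115t for integer t.
p ≥ 0: smallest is 8084 mod 102 = 26 (at t = -79), with q = -31.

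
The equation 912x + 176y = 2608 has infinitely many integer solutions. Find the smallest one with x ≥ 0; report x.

10

gcd(912, 176):
  912 = 5·176 + 32
  176 = 5·32 + 16
  32 = 2·16
so gcd(912, 176) = 16.
16 divides 2608, so solutions exist.
Back-substitute for Bézout coefficients:
  16 = 176 - 5·32
  ... = 912·(-5) + 176·(26)
Scale by 2608/16 = 163: (x₀, y₀) = (-815, 4238).
General solution: x = -815 + 11t, y = 4238 - 57t for integer t.
x ≥ 0: smallest is -815 mod 11 = 10 (at t = 75), with y = -37.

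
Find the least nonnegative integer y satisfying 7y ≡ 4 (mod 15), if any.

7

gcd(15, 7) = 1  (15 = 2*7 + 1, 7 = 7*1).
1 divides 4, so solutions exist.
Back-substituting, 7*(-2) + 15*(1) = 1.
So 7*(-2) ≡ 1 (mod 15); multiply by 4: y ≡ -8 (mod 15).
Smallest nonnegative: y = -8 mod 15 = 7.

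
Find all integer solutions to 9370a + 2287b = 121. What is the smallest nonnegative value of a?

gcd(9370, 2287) = 1  (9370 = 4*2287 + 222, 2287 = 10*222 + 67, 222 = 3*67 + 21, 67 = 3*21 + 4, 21 = 5*4 + 1, 4 = 4*1).
1 divides 121, so solutions exist.
Back-substituting, 9370*(546) + 2287*(-2237) = 1.
Scale by 121/1 = 121: (a₀, b₀) = (66066, -270677).
General solution: a = 66066 + 2287t, b = -270677 - 9370t for integer t.
a ≥ 0: smallest is 66066 mod 2287 = 2030 (at t = -28), with b = -8317.

2030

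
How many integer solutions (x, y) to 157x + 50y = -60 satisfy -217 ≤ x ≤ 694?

18

gcd(157, 50) = 1  (157 = 3×50 + 7, 50 = 7×7 + 1, 7 = 7×1).
Back-substituting, 157×(-7) + 50×(22) = 1.
Scale by -60: particular solution (420, -1320); reduce x mod 50: (20, -64).
General solution: x = 20 + 50t, y = -64 - 157t for integer t.
-217 ≤ 20 + 50t ≤ 694 gives t ∈ [-4, 13], which is 18 values.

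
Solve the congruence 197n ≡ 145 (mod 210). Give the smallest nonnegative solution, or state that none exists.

5

gcd(210, 197) = 1  (210 = 1·197 + 13, 197 = 15·13 + 2, 13 = 6·2 + 1, 2 = 2·1).
1 divides 145, so solutions exist.
Back-substituting, 197·(-97) + 210·(91) = 1.
So 197·(-97) ≡ 1 (mod 210); multiply by 145: n ≡ -14065 (mod 210).
Smallest nonnegative: n = -14065 mod 210 = 5.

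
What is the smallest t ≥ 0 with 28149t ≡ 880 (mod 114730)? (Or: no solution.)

6880

gcd(114730, 28149) = 11.
11 divides 880, so solutions exist.
By Bézout, 28149·(1129) + 114730·(-277) = 11.
So 28149·(1129) ≡ 11 (mod 114730); multiply by 80: t ≡ 90320 (mod 10430).
Smallest nonnegative: t = 90320 mod 10430 = 6880.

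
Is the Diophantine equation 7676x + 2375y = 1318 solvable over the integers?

gcd(7676, 2375):
  7676 = 3*2375 + 551
  2375 = 4*551 + 171
  551 = 3*171 + 38
  171 = 4*38 + 19
  38 = 2*19
so gcd(7676, 2375) = 19.
19 does not divide 1318 (remainder 7), so no integer solutions.

no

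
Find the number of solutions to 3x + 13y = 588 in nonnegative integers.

gcd(13, 3) = 1  (13 = 4·3 + 1, 3 = 3·1).
Back-substituting, 3·(-4) + 13·(1) = 1.
Scale by 588: one solution is (-2352, 588). Reduce x mod 13: (1, 45).
General: x = 1 + 13t, y = 45 - 3t.
x ≥ 0 ⇒ t ≥ 0; y ≥ 0 ⇒ t ≤ 15. So t ∈ [0, 15]: 16 solutions.

16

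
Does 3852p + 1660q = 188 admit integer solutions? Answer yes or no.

yes

gcd(3852, 1660) = 4.
4 divides 188, so integer solutions exist.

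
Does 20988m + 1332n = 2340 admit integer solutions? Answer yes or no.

yes

gcd(20988, 1332) = 36  (20988 = 15·1332 + 1008, 1332 = 1·1008 + 324, 1008 = 3·324 + 36, 324 = 9·36).
36 divides 2340, so integer solutions exist.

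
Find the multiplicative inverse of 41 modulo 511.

349

gcd(511, 41):
  511 = 12×41 + 19
  41 = 2×19 + 3
  19 = 6×3 + 1
  3 = 3×1
so gcd(511, 41) = 1.
Back-substitute for Bézout coefficients:
  1 = 19 - 6×3
  ... = 41×(-162) + 511×(13)
So 41×-162 ≡ 1 (mod 511), and -162 mod 511 = 349.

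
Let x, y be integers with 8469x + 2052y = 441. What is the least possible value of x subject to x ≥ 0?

gcd(8469, 2052) = 9.
9 divides 441, so solutions exist.
By Bézout, 8469×(-55) + 2052×(227) = 9.
Scale by 441/9 = 49: (x₀, y₀) = (-2695, 11123).
General solution: x = -2695 + 228t, y = 11123 - 941t for integer t.
x ≥ 0: smallest is -2695 mod 228 = 41 (at t = 12), with y = -169.

41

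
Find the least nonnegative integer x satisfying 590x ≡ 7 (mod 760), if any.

gcd(760, 590) = 10  (760 = 1×590 + 170, 590 = 3×170 + 80, 170 = 2×80 + 10, 80 = 8×10).
10 does not divide 7, so the congruence has no solution.

no solution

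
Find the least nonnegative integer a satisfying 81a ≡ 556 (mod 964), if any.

gcd(964, 81) = 1  (964 = 11×81 + 73, 81 = 1×73 + 8, 73 = 9×8 + 1, 8 = 8×1).
1 divides 556, so solutions exist.
Back-substituting, 81×(-119) + 964×(10) = 1.
So 81×(-119) ≡ 1 (mod 964); multiply by 556: a ≡ -66164 (mod 964).
Smallest nonnegative: a = -66164 mod 964 = 352.

352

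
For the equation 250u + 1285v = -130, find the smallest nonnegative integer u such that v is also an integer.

gcd(1285, 250) = 5.
5 divides -130, so solutions exist.
By Bézout, 250*(36) + 1285*(-7) = 5.
Scale by -130/5 = -26: (u₀, v₀) = (-936, 182).
General solution: u = -936 + 257t, v = 182 - 50t for integer t.
u ≥ 0: smallest is -936 mod 257 = 92 (at t = 4), with v = -18.

92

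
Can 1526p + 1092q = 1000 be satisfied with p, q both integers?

no

gcd(1526, 1092) = 14  (1526 = 1·1092 + 434, 1092 = 2·434 + 224, 434 = 1·224 + 210, 224 = 1·210 + 14, 210 = 15·14).
14 does not divide 1000 (remainder 6), so no integer solutions.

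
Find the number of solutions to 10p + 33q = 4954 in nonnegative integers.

gcd(33, 10) = 1  (33 = 3×10 + 3, 10 = 3×3 + 1, 3 = 3×1).
Back-substituting, 10×(10) + 33×(-3) = 1.
Scale by 4954: one solution is (49540, -14862). Reduce p mod 33: (7, 148).
General: p = 7 + 33t, q = 148 - 10t.
p ≥ 0 ⇒ t ≥ 0; q ≥ 0 ⇒ t ≤ 14. So t ∈ [0, 14]: 15 solutions.

15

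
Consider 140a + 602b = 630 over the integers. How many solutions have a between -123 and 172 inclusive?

7

gcd(602, 140) = 14.
By Bézout, 140*(13) + 602*(-3) = 14.
Particular solution: (26, -5).
General solution: a = 26 + 43t, b = -5 - 10t for integer t.
-123 ≤ 26 + 43t ≤ 172 gives t ∈ [-3, 3], which is 7 values.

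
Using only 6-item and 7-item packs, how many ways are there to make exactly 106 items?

Need nonnegative integers with 6j + 7k = 106.
gcd(6, 7) = 1, and 6·(-1) + 7·(1) = 1.
So (j₀, k₀) = (-106, 106); general j = -106 + 7t, k = 106 - 6t.
j ≥ 0 ⇒ t ≥ 16; k ≥ 0 ⇒ t ≤ 17. That's 2 values of t.

2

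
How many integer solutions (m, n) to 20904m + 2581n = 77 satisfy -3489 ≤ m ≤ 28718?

gcd(20904, 2581) = 1.
By Bézout, 20904·(-615) + 2581·(4981) = 1.
Particular solution: (1684, -13639).
General solution: m = 1684 + 2581t, n = -13639 - 20904t for integer t.
-3489 ≤ 1684 + 2581t ≤ 28718 gives t ∈ [-2, 10], which is 13 values.

13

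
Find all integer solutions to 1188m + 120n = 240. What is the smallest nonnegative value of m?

gcd(1188, 120) = 12.
12 divides 240, so solutions exist.
By Bézout, 1188·(-1) + 120·(10) = 12.
Scale by 240/12 = 20: (m₀, n₀) = (-20, 200).
General solution: m = -20 + 10t, n = 200 - 99t for integer t.
m ≥ 0: smallest is -20 mod 10 = 0 (at t = 2), with n = 2.

0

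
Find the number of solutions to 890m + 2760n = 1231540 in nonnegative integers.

5

gcd(2760, 890) = 10  (2760 = 3·890 + 90, 890 = 9·90 + 80, 90 = 1·80 + 10, 80 = 8·10).
Back-substituting, 890·(-31) + 2760·(10) = 10.
Scale by 123154: one solution is (-3817774, 1231540). Reduce m mod 276: (134, 403).
General: m = 134 + 276t, n = 403 - 89t.
m ≥ 0 ⇒ t ≥ 0; n ≥ 0 ⇒ t ≤ 4. So t ∈ [0, 4]: 5 solutions.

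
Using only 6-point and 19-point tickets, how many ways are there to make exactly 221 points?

Need nonnegative integers with 6j + 19k = 221.
gcd(6, 19) = 1, and 6·(-3) + 19·(1) = 1.
So (j₀, k₀) = (-663, 221); general j = -663 + 19t, k = 221 - 6t.
j ≥ 0 ⇒ t ≥ 35; k ≥ 0 ⇒ t ≤ 36. That's 2 values of t.

2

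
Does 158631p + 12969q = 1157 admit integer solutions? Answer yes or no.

no

gcd(158631, 12969) = 33  (158631 = 12×12969 + 3003, 12969 = 4×3003 + 957, 3003 = 3×957 + 132, 957 = 7×132 + 33, 132 = 4×33).
33 does not divide 1157 (remainder 2), so no integer solutions.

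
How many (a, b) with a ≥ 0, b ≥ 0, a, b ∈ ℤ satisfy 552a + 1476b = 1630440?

24

gcd(1476, 552):
  1476 = 2*552 + 372
  552 = 1*372 + 180
  372 = 2*180 + 12
  180 = 15*12
so gcd(1476, 552) = 12.
Back-substitute for Bézout coefficients:
  12 = 372 - 2*180
  ... = 552*(-8) + 1476*(3)
Scale by 135870: one solution is (-1086960, 407610). Reduce a mod 123: (114, 1062).
General: a = 114 + 123t, b = 1062 - 46t.
a ≥ 0 ⇒ t ≥ 0; b ≥ 0 ⇒ t ≤ 23. So t ∈ [0, 23]: 24 solutions.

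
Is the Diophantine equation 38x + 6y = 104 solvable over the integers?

gcd(38, 6) = 2.
2 divides 104, so integer solutions exist.

yes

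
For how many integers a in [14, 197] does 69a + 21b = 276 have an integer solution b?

gcd(69, 21) = 3  (69 = 3*21 + 6, 21 = 3*6 + 3, 6 = 2*3).
Back-substituting, 69*(-3) + 21*(10) = 3.
Scale by 92: particular solution (-276, 920); reduce a mod 7: (4, 0).
General solution: a = 4 + 7t, b = 0 - 23t for integer t.
14 ≤ 4 + 7t ≤ 197 gives t ∈ [2, 27], which is 26 values.

26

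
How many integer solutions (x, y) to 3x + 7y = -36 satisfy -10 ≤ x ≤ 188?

gcd(7, 3) = 1.
By Bézout, 3·(-2) + 7·(1) = 1.
Particular solution: (2, -6).
General solution: x = 2 + 7t, y = -6 - 3t for integer t.
-10 ≤ 2 + 7t ≤ 188 gives t ∈ [-1, 26], which is 28 values.

28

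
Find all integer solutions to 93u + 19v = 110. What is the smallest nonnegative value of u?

gcd(93, 19):
  93 = 4×19 + 17
  19 = 1×17 + 2
  17 = 8×2 + 1
  2 = 2×1
so gcd(93, 19) = 1.
1 divides 110, so solutions exist.
Back-substitute for Bézout coefficients:
  1 = 17 - 8×2
  ... = 93×(9) + 19×(-44)
Scale by 110/1 = 110: (u₀, v₀) = (990, -4840).
General solution: u = 990 + 19t, v = -4840 - 93t for integer t.
u ≥ 0: smallest is 990 mod 19 = 2 (at t = -52), with v = -4.

2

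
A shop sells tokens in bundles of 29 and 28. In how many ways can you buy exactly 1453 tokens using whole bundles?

1

Need nonnegative integers with 29j + 28k = 1453.
gcd(29, 28) = 1, and 29·(1) + 28·(-1) = 1.
So (j₀, k₀) = (1453, -1453); general j = 1453 + 28t, k = -1453 - 29t.
j ≥ 0 ⇒ t ≥ -51; k ≥ 0 ⇒ t ≤ -51. That's 1 value of t.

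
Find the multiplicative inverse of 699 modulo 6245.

gcd(6245, 699):
  6245 = 8·699 + 653
  699 = 1·653 + 46
  653 = 14·46 + 9
  46 = 5·9 + 1
  9 = 9·1
so gcd(6245, 699) = 1.
Back-substitute for Bézout coefficients:
  1 = 46 - 5·9
  ... = 699·(679) + 6245·(-76)
So 699·679 ≡ 1 (mod 6245), and 679 mod 6245 = 679.

679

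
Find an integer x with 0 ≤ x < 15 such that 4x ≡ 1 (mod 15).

4

gcd(15, 4):
  15 = 3*4 + 3
  4 = 1*3 + 1
  3 = 3*1
so gcd(15, 4) = 1.
Back-substitute for Bézout coefficients:
  1 = 4 - 1*3
  ... = 4*(4) + 15*(-1)
So 4*4 ≡ 1 (mod 15), and 4 mod 15 = 4.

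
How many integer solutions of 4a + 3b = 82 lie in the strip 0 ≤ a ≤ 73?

25

gcd(4, 3) = 1.
By Bézout, 4·(1) + 3·(-1) = 1.
Particular solution: (1, 26).
General solution: a = 1 + 3t, b = 26 - 4t for integer t.
0 ≤ 1 + 3t ≤ 73 gives t ∈ [0, 24], which is 25 values.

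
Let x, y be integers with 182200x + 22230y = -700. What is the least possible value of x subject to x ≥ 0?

887

gcd(182200, 22230) = 10  (182200 = 8×22230 + 4360, 22230 = 5×4360 + 430, 4360 = 10×430 + 60, 430 = 7×60 + 10, 60 = 6×10).
10 divides -700, so solutions exist.
Back-substituting, 182200×(-362) + 22230×(2967) = 10.
Scale by -700/10 = -70: (x₀, y₀) = (25340, -207690).
General solution: x = 25340 + 2223t, y = -207690 - 18220t for integer t.
x ≥ 0: smallest is 25340 mod 2223 = 887 (at t = -11), with y = -7270.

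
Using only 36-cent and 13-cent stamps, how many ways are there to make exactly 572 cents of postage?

2

Need nonnegative integers with 36j + 13k = 572.
gcd(36, 13) = 1, and 36·(4) + 13·(-11) = 1.
So (j₀, k₀) = (2288, -6292); general j = 2288 + 13t, k = -6292 - 36t.
j ≥ 0 ⇒ t ≥ -176; k ≥ 0 ⇒ t ≤ -175. That's 2 values of t.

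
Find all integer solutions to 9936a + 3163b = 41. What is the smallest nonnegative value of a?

gcd(9936, 3163):
  9936 = 3·3163 + 447
  3163 = 7·447 + 34
  447 = 13·34 + 5
  34 = 6·5 + 4
  5 = 1·4 + 1
  4 = 4·1
so gcd(9936, 3163) = 1.
1 divides 41, so solutions exist.
Back-substitute for Bézout coefficients:
  1 = 5 - 1·4
  ... = 9936·(651) + 3163·(-2045)
Scale by 41/1 = 41: (a₀, b₀) = (26691, -83845).
General solution: a = 26691 + 3163t, b = -83845 - 9936t for integer t.
a ≥ 0: smallest is 26691 mod 3163 = 1387 (at t = -8), with b = -4357.

1387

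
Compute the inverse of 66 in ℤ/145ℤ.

gcd(145, 66) = 1  (145 = 2*66 + 13, 66 = 5*13 + 1, 13 = 13*1).
Back-substituting, 66*(11) + 145*(-5) = 1.
So 66*11 ≡ 1 (mod 145), and 11 mod 145 = 11.

11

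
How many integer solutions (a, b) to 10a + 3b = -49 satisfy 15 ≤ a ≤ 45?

10

gcd(10, 3):
  10 = 3*3 + 1
  3 = 3*1
so gcd(10, 3) = 1.
Back-substitute for Bézout coefficients:
  1 = 10 - 3*3
  ... = 10*(1) + 3*(-3)
Scale by -49: particular solution (-49, 147); reduce a mod 3: (2, -23).
General solution: a = 2 + 3t, b = -23 - 10t for integer t.
15 ≤ 2 + 3t ≤ 45 gives t ∈ [5, 14], which is 10 values.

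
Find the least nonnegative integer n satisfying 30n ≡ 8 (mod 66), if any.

gcd(66, 30) = 6  (66 = 2*30 + 6, 30 = 5*6).
6 does not divide 8, so the congruence has no solution.

no solution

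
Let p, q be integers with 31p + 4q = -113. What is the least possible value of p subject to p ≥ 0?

gcd(31, 4) = 1.
1 divides -113, so solutions exist.
By Bézout, 31·(-1) + 4·(8) = 1.
Scale by -113/1 = -113: (p₀, q₀) = (113, -904).
General solution: p = 113 + 4t, q = -904 - 31t for integer t.
p ≥ 0: smallest is 113 mod 4 = 1 (at t = -28), with q = -36.

1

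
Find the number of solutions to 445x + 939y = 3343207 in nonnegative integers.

gcd(939, 445):
  939 = 2*445 + 49
  445 = 9*49 + 4
  49 = 12*4 + 1
  4 = 4*1
so gcd(939, 445) = 1.
Back-substitute for Bézout coefficients:
  1 = 49 - 12*4
  ... = 445*(-230) + 939*(109)
Scale by 3343207: one solution is (-768937610, 364409563). Reduce x mod 939: (100, 3513).
General: x = 100 + 939t, y = 3513 - 445t.
x ≥ 0 ⇒ t ≥ 0; y ≥ 0 ⇒ t ≤ 7. So t ∈ [0, 7]: 8 solutions.

8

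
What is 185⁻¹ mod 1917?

gcd(1917, 185):
  1917 = 10*185 + 67
  185 = 2*67 + 51
  67 = 1*51 + 16
  51 = 3*16 + 3
  16 = 5*3 + 1
  3 = 3*1
so gcd(1917, 185) = 1.
Back-substitute for Bézout coefficients:
  1 = 16 - 5*3
  ... = 185*(-601) + 1917*(58)
So 185*-601 ≡ 1 (mod 1917), and -601 mod 1917 = 1316.

1316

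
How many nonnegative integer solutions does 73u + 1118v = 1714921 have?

21

gcd(1118, 73):
  1118 = 15·73 + 23
  73 = 3·23 + 4
  23 = 5·4 + 3
  4 = 1·3 + 1
  3 = 3·1
so gcd(1118, 73) = 1.
Back-substitute for Bézout coefficients:
  1 = 4 - 1·3
  ... = 73·(291) + 1118·(-19)
Scale by 1714921: one solution is (499042011, -32583499). Reduce u mod 1118: (351, 1511).
General: u = 351 + 1118t, v = 1511 - 73t.
u ≥ 0 ⇒ t ≥ 0; v ≥ 0 ⇒ t ≤ 20. So t ∈ [0, 20]: 21 solutions.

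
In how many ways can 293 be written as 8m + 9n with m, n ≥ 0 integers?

gcd(9, 8) = 1  (9 = 1*8 + 1, 8 = 8*1).
Back-substituting, 8*(-1) + 9*(1) = 1.
Scale by 293: one solution is (-293, 293). Reduce m mod 9: (4, 29).
General: m = 4 + 9t, n = 29 - 8t.
m ≥ 0 ⇒ t ≥ 0; n ≥ 0 ⇒ t ≤ 3. So t ∈ [0, 3]: 4 solutions.

4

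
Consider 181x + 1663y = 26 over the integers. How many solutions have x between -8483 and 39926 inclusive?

gcd(1663, 181) = 1.
By Bézout, 181·(-147) + 1663·(16) = 1.
Particular solution: (1167, -127).
General solution: x = 1167 + 1663t, y = -127 - 181t for integer t.
-8483 ≤ 1167 + 1663t ≤ 39926 gives t ∈ [-5, 23], which is 29 values.

29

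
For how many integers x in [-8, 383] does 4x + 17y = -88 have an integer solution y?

gcd(17, 4) = 1  (17 = 4×4 + 1, 4 = 4×1).
Back-substituting, 4×(-4) + 17×(1) = 1.
Scale by -88: particular solution (352, -88); reduce x mod 17: (12, -8).
General solution: x = 12 + 17t, y = -8 - 4t for integer t.
-8 ≤ 12 + 17t ≤ 383 gives t ∈ [-1, 21], which is 23 values.

23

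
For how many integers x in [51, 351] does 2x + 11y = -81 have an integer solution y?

gcd(11, 2) = 1  (11 = 5*2 + 1, 2 = 2*1).
Back-substituting, 2*(-5) + 11*(1) = 1.
Scale by -81: particular solution (405, -81); reduce x mod 11: (9, -9).
General solution: x = 9 + 11t, y = -9 - 2t for integer t.
51 ≤ 9 + 11t ≤ 351 gives t ∈ [4, 31], which is 28 values.

28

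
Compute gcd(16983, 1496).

17

gcd(16983, 1496) = 17  (16983 = 11×1496 + 527, 1496 = 2×527 + 442, 527 = 1×442 + 85, 442 = 5×85 + 17, 85 = 5×17).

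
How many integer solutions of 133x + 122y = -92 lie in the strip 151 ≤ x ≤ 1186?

9

gcd(133, 122) = 1.
By Bézout, 133·(-11) + 122·(12) = 1.
Particular solution: (36, -40).
General solution: x = 36 + 122t, y = -40 - 133t for integer t.
151 ≤ 36 + 122t ≤ 1186 gives t ∈ [1, 9], which is 9 values.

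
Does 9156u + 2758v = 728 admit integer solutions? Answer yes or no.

gcd(9156, 2758) = 14.
14 divides 728, so integer solutions exist.

yes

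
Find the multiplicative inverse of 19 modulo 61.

gcd(61, 19) = 1  (61 = 3×19 + 4, 19 = 4×4 + 3, 4 = 1×3 + 1, 3 = 3×1).
Back-substituting, 19×(-16) + 61×(5) = 1.
So 19×-16 ≡ 1 (mod 61), and -16 mod 61 = 45.

45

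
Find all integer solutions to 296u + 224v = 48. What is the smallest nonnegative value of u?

gcd(296, 224) = 8.
8 divides 48, so solutions exist.
By Bézout, 296×(-3) + 224×(4) = 8.
Scale by 48/8 = 6: (u₀, v₀) = (-18, 24).
General solution: u = -18 + 28t, v = 24 - 37t for integer t.
u ≥ 0: smallest is -18 mod 28 = 10 (at t = 1), with v = -13.

10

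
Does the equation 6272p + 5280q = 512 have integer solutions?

yes

gcd(6272, 5280) = 32  (6272 = 1×5280 + 992, 5280 = 5×992 + 320, 992 = 3×320 + 32, 320 = 10×32).
32 divides 512, so integer solutions exist.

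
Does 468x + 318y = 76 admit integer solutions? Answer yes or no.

gcd(468, 318) = 6.
6 does not divide 76 (remainder 4), so no integer solutions.

no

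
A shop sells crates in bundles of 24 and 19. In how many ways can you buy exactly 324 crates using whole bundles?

1

Need nonnegative integers with 24j + 19k = 324.
gcd(24, 19) = 1, and 24·(4) + 19·(-5) = 1.
So (j₀, k₀) = (1296, -1620); general j = 1296 + 19t, k = -1620 - 24t.
j ≥ 0 ⇒ t ≥ -68; k ≥ 0 ⇒ t ≤ -68. That's 1 value of t.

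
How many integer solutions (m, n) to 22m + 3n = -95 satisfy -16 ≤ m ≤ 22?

gcd(22, 3) = 1.
By Bézout, 22×(1) + 3×(-7) = 1.
Particular solution: (1, -39).
General solution: m = 1 + 3t, n = -39 - 22t for integer t.
-16 ≤ 1 + 3t ≤ 22 gives t ∈ [-5, 7], which is 13 values.

13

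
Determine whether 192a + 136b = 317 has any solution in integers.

no

gcd(192, 136) = 8.
8 does not divide 317 (remainder 5), so no integer solutions.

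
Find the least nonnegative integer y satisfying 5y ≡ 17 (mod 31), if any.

22

gcd(31, 5) = 1.
1 divides 17, so solutions exist.
By Bézout, 5*(-6) + 31*(1) = 1.
So 5*(-6) ≡ 1 (mod 31); multiply by 17: y ≡ -102 (mod 31).
Smallest nonnegative: y = -102 mod 31 = 22.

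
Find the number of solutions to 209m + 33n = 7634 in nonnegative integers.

gcd(209, 33) = 11.
By Bézout, 209×(1) + 33×(-6) = 11.
One solution: (1, 225).
General: m = 1 + 3t, n = 225 - 19t.
m ≥ 0 ⇒ t ≥ 0; n ≥ 0 ⇒ t ≤ 11. So t ∈ [0, 11]: 12 solutions.

12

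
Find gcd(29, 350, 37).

1

gcd(350, 29):
  350 = 12×29 + 2
  29 = 14×2 + 1
  2 = 2×1
so gcd(350, 29) = 1.
gcd(1, 37) = 1.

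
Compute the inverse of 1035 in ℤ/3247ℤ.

gcd(3247, 1035) = 1  (3247 = 3×1035 + 142, 1035 = 7×142 + 41, 142 = 3×41 + 19, 41 = 2×19 + 3, 19 = 6×3 + 1, 3 = 3×1).
Back-substituting, 1035×(-1029) + 3247×(328) = 1.
So 1035×-1029 ≡ 1 (mod 3247), and -1029 mod 3247 = 2218.

2218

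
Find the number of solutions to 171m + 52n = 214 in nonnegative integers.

gcd(171, 52) = 1.
By Bézout, 171·(7) + 52·(-23) = 1.
One solution: (42, -134).
General: m = 42 + 52t, n = -134 - 171t.
m ≥ 0 ⇒ t ≥ 0; n ≥ 0 ⇒ t ≤ -1. So t ∈ [0, -1]: 0 solutions.

0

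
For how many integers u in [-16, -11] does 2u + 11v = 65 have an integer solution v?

gcd(11, 2):
  11 = 5*2 + 1
  2 = 2*1
so gcd(11, 2) = 1.
Back-substitute for Bézout coefficients:
  1 = 11 - 5*2
  ... = 2*(-5) + 11*(1)
Scale by 65: particular solution (-325, 65); reduce u mod 11: (5, 5).
General solution: u = 5 + 11t, v = 5 - 2t for integer t.
-16 ≤ 5 + 11t ≤ -11 gives t ∈ [-1, -2], which is 0 values.

0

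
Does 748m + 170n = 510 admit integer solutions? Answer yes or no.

gcd(748, 170):
  748 = 4×170 + 68
  170 = 2×68 + 34
  68 = 2×34
so gcd(748, 170) = 34.
34 divides 510, so integer solutions exist.

yes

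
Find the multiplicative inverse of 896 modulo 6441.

gcd(6441, 896) = 1.
By Bézout, 896*(-2020) + 6441*(281) = 1.
So 896*-2020 ≡ 1 (mod 6441), and -2020 mod 6441 = 4421.

4421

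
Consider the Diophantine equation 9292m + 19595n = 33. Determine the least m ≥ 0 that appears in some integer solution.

8024

gcd(19595, 9292) = 1  (19595 = 2*9292 + 1011, 9292 = 9*1011 + 193, 1011 = 5*193 + 46, 193 = 4*46 + 9, 46 = 5*9 + 1, 9 = 9*1).
1 divides 33, so solutions exist.
Back-substituting, 9292*(-2132) + 19595*(1011) = 1.
Scale by 33/1 = 33: (m₀, n₀) = (-70356, 33363).
General solution: m = -70356 + 19595t, n = 33363 - 9292t for integer t.
m ≥ 0: smallest is -70356 mod 19595 = 8024 (at t = 4), with n = -3805.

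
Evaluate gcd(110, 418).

gcd(418, 110) = 22  (418 = 3*110 + 88, 110 = 1*88 + 22, 88 = 4*22).

22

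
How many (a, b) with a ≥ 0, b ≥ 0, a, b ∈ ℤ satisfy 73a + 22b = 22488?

14

gcd(73, 22) = 1  (73 = 3×22 + 7, 22 = 3×7 + 1, 7 = 7×1).
Back-substituting, 73×(-3) + 22×(10) = 1.
Scale by 22488: one solution is (-67464, 224880). Reduce a mod 22: (10, 989).
General: a = 10 + 22t, b = 989 - 73t.
a ≥ 0 ⇒ t ≥ 0; b ≥ 0 ⇒ t ≤ 13. So t ∈ [0, 13]: 14 solutions.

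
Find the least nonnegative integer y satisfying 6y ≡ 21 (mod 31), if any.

19

gcd(31, 6):
  31 = 5*6 + 1
  6 = 6*1
so gcd(31, 6) = 1.
1 divides 21, so solutions exist.
Back-substitute for Bézout coefficients:
  1 = 31 - 5*6
  ... = 6*(-5) + 31*(1)
So 6*(-5) ≡ 1 (mod 31); multiply by 21: y ≡ -105 (mod 31).
Smallest nonnegative: y = -105 mod 31 = 19.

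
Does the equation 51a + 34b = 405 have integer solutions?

no

gcd(51, 34) = 17  (51 = 1*34 + 17, 34 = 2*17).
17 does not divide 405 (remainder 14), so no integer solutions.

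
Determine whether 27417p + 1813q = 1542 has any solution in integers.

no

gcd(27417, 1813) = 37  (27417 = 15·1813 + 222, 1813 = 8·222 + 37, 222 = 6·37).
37 does not divide 1542 (remainder 25), so no integer solutions.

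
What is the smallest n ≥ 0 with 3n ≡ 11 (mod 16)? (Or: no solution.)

gcd(16, 3) = 1.
1 divides 11, so solutions exist.
By Bézout, 3×(-5) + 16×(1) = 1.
So 3×(-5) ≡ 1 (mod 16); multiply by 11: n ≡ -55 (mod 16).
Smallest nonnegative: n = -55 mod 16 = 9.

9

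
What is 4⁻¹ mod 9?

7

gcd(9, 4) = 1  (9 = 2×4 + 1, 4 = 4×1).
Back-substituting, 4×(-2) + 9×(1) = 1.
So 4×-2 ≡ 1 (mod 9), and -2 mod 9 = 7.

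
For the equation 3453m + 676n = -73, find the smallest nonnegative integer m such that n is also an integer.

675

gcd(3453, 676):
  3453 = 5*676 + 73
  676 = 9*73 + 19
  73 = 3*19 + 16
  19 = 1*16 + 3
  16 = 5*3 + 1
  3 = 3*1
so gcd(3453, 676) = 1.
1 divides -73, so solutions exist.
Back-substitute for Bézout coefficients:
  1 = 16 - 5*3
  ... = 3453*(213) + 676*(-1088)
Scale by -73/1 = -73: (m₀, n₀) = (-15549, 79424).
General solution: m = -15549 + 676t, n = 79424 - 3453t for integer t.
m ≥ 0: smallest is -15549 mod 676 = 675 (at t = 24), with n = -3448.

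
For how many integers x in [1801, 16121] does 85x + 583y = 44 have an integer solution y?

25

gcd(583, 85) = 1.
By Bézout, 85*(-48) + 583*(7) = 1.
Particular solution: (220, -32).
General solution: x = 220 + 583t, y = -32 - 85t for integer t.
1801 ≤ 220 + 583t ≤ 16121 gives t ∈ [3, 27], which is 25 values.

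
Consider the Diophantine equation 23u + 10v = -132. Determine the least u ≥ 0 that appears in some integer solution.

6

gcd(23, 10):
  23 = 2·10 + 3
  10 = 3·3 + 1
  3 = 3·1
so gcd(23, 10) = 1.
1 divides -132, so solutions exist.
Back-substitute for Bézout coefficients:
  1 = 10 - 3·3
  ... = 23·(-3) + 10·(7)
Scale by -132/1 = -132: (u₀, v₀) = (396, -924).
General solution: u = 396 + 10t, v = -924 - 23t for integer t.
u ≥ 0: smallest is 396 mod 10 = 6 (at t = -39), with v = -27.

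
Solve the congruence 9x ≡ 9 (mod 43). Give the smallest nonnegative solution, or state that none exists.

1

gcd(43, 9):
  43 = 4·9 + 7
  9 = 1·7 + 2
  7 = 3·2 + 1
  2 = 2·1
so gcd(43, 9) = 1.
1 divides 9, so solutions exist.
Back-substitute for Bézout coefficients:
  1 = 7 - 3·2
  ... = 9·(-19) + 43·(4)
So 9·(-19) ≡ 1 (mod 43); multiply by 9: x ≡ -171 (mod 43).
Smallest nonnegative: x = -171 mod 43 = 1.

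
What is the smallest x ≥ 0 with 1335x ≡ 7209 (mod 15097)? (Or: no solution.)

12083

gcd(15097, 1335) = 1.
1 divides 7209, so solutions exist.
By Bézout, 1335*(-4727) + 15097*(418) = 1.
So 1335*(-4727) ≡ 1 (mod 15097); multiply by 7209: x ≡ -34076943 (mod 15097).
Smallest nonnegative: x = -34076943 mod 15097 = 12083.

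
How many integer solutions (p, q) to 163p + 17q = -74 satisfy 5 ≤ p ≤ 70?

gcd(163, 17):
  163 = 9·17 + 10
  17 = 1·10 + 7
  10 = 1·7 + 3
  7 = 2·3 + 1
  3 = 3·1
so gcd(163, 17) = 1.
Back-substitute for Bézout coefficients:
  1 = 7 - 2·3
  ... = 163·(-5) + 17·(48)
Scale by -74: particular solution (370, -3552); reduce p mod 17: (13, -129).
General solution: p = 13 + 17t, q = -129 - 163t for integer t.
5 ≤ 13 + 17t ≤ 70 gives t ∈ [0, 3], which is 4 values.

4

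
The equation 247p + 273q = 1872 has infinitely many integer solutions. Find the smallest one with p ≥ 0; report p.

gcd(273, 247) = 13  (273 = 1*247 + 26, 247 = 9*26 + 13, 26 = 2*13).
13 divides 1872, so solutions exist.
Back-substituting, 247*(10) + 273*(-9) = 13.
Scale by 1872/13 = 144: (p₀, q₀) = (1440, -1296).
General solution: p = 1440 + 21t, q = -1296 - 19t for integer t.
p ≥ 0: smallest is 1440 mod 21 = 12 (at t = -68), with q = -4.

12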